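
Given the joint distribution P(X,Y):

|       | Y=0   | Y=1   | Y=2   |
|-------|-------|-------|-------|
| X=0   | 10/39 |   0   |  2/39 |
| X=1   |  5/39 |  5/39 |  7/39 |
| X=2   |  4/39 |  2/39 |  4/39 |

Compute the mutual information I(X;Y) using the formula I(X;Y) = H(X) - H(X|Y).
0.2058 bits

I(X;Y) = H(X) - H(X|Y)

Marginal of X (row sums):
  P(X=0) = 10/39 + 0 + 2/39 = 4/13
  P(X=1) = 5/39 + 5/39 + 7/39 = 17/39
  P(X=2) = 4/39 + 2/39 + 4/39 = 10/39
H(X) = -[(4/13)·log₂(4/13) + (17/39)·log₂(17/39) + (10/39)·log₂(10/39)]
  = 0.523212 + 0.522179 + 0.503455 = 1.54885 bits

Marginal of Y (column sums):
  P(Y=0) = 10/39 + 5/39 + 4/39 = 19/39
  P(Y=1) = 0 + 5/39 + 2/39 = 7/39
  P(Y=2) = 2/39 + 7/39 + 4/39 = 1/3
H(X|Y) = Σ_y P(y)·H(X|Y=y):
  Y=0: P(Y=0) = 19/39, P(X|Y=0) = (10/19, 5/19, 4/19) → H(X|Y=0) = 1.467458
  Y=1: P(Y=1) = 7/39, P(X|Y=1) = (0, 5/7, 2/7) → H(X|Y=1) = 0.863121
  Y=2: P(Y=2) = 1/3, P(X|Y=2) = (2/13, 7/13, 4/13) → H(X|Y=2) = 1.419556
H(X|Y) = (19/39)·1.467458 + (7/39)·0.863121 + (1/3)·1.419556 = 1.34302 bits

I(X;Y) = H(X) - H(X|Y) = 1.54885 - 1.34302 = 0.2058 bits

Cross-check via I(X;Y) = H(X) + H(Y) - H(X,Y): computing H(Y) from the column sums and H(X,Y) from the 9 cells in the same way gives H(Y) = 1.47853 bits and H(X,Y) = 2.82155 bits, so
I(X;Y) = 1.54885 + 1.47853 - 2.82155 = 0.2058 bits ✓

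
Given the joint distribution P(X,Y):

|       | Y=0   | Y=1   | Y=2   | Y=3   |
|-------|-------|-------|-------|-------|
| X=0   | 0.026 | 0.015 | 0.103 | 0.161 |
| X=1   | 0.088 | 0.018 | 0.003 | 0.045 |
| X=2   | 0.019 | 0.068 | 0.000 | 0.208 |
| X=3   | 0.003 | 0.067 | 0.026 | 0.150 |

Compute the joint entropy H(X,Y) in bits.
3.3065 bits

H(X,Y) = -Σ_{x,y} P(x,y) log₂ P(x,y). Per-cell terms -P(x,y)·log₂P(x,y):
  X=0: 0.13690, 0.09088, 0.33777, 0.42421
  X=1: 0.30856, 0.10433, 0.02514, 0.20133
  X=2: 0.10864, 0.26373, 0.00000, 0.47119
  X=3: 0.02514, 0.26128, 0.13690, 0.41054
  (cells with P = 0 contribute 0)
Sum of the 16 terms: H(X,Y) = 3.3065 bits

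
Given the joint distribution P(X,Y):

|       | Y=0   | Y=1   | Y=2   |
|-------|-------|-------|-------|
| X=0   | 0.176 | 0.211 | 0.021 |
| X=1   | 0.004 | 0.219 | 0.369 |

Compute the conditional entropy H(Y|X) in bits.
1.0988 bits

H(Y|X) = H(X,Y) - H(X)

H(X,Y) = -Σ_{x,y} P(x,y) log₂ P(x,y). Per-cell terms -P(x,y)·log₂P(x,y):
  X=0: 0.44112, 0.47363, 0.11704
  X=1: 0.03186, 0.47983, 0.53074
Sum of the 6 terms: H(X,Y) = 2.0742 bits

Marginal of X (row sums):
  P(X=0) = 0.176 + 0.211 + 0.021 = 0.408
  P(X=1) = 0.004 + 0.219 + 0.369 = 0.592
H(X) = -[0.408·log₂(0.408) + 0.592·log₂(0.592)]
  = 0.52769 + 0.44775 = 0.9754 bits

H(Y|X) = H(X,Y) - H(X) = 2.0742 - 0.9754 = 1.0988 bits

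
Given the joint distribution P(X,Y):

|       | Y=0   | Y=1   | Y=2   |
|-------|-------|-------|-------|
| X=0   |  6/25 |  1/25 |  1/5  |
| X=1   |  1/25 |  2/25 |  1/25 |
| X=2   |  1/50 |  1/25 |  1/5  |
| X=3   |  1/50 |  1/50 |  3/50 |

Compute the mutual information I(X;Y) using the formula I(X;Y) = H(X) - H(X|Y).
0.2005 bits

I(X;Y) = H(X) - H(X|Y)

Marginal of X (row sums):
  P(X=0) = 6/25 + 1/25 + 1/5 = 12/25
  P(X=1) = 1/25 + 2/25 + 1/25 = 4/25
  P(X=2) = 1/50 + 1/25 + 1/5 = 13/50
  P(X=3) = 1/50 + 1/50 + 3/50 = 1/10
H(X) = -[(12/25)·log₂(12/25) + (4/25)·log₂(4/25) + (13/50)·log₂(13/50) + (1/10)·log₂(1/10)]
  = 0.5083 + 0.4230 + 0.5053 + 0.3322 = 1.7688 bits

Marginal of Y (column sums):
  P(Y=0) = 6/25 + 1/25 + 1/50 + 1/50 = 8/25
  P(Y=1) = 1/25 + 2/25 + 1/25 + 1/50 = 9/50
  P(Y=2) = 1/5 + 1/25 + 1/5 + 3/50 = 1/2
H(X|Y) = Σ_y P(y)·H(X|Y=y):
  Y=0: P(Y=0) = 8/25, P(X|Y=0) = (3/4, 1/8, 1/16, 1/16) → H(X|Y=0) = 1.1863
  Y=1: P(Y=1) = 9/50, P(X|Y=1) = (2/9, 4/9, 2/9, 1/9) → H(X|Y=1) = 1.8366
  Y=2: P(Y=2) = 1/2, P(X|Y=2) = (2/5, 2/25, 2/5, 3/25) → H(X|Y=2) = 1.7161
H(X|Y) = (8/25)·1.1863 + (9/50)·1.8366 + (1/2)·1.7161 = 1.5683 bits

I(X;Y) = H(X) - H(X|Y) = 1.7688 - 1.5683 = 0.2005 bits

Cross-check via I(X;Y) = H(X) + H(Y) - H(X,Y): computing H(Y) from the column sums and H(X,Y) from the 12 cells in the same way gives H(Y) = 1.4713 bits and H(X,Y) = 3.0396 bits, so
I(X;Y) = 1.7688 + 1.4713 - 3.0396 = 0.2005 bits ✓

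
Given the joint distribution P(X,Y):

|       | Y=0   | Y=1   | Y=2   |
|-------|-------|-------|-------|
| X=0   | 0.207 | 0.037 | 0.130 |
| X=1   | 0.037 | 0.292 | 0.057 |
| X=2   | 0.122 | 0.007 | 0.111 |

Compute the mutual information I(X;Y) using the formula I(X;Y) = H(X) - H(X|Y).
0.4033 bits

I(X;Y) = H(X) - H(X|Y)

Marginal of X (row sums):
  P(X=0) = 0.207 + 0.037 + 0.130 = 0.374
  P(X=1) = 0.037 + 0.292 + 0.057 = 0.386
  P(X=2) = 0.122 + 0.007 + 0.111 = 0.240
H(X) = -[0.374·log₂(0.374) + 0.386·log₂(0.386) + 0.240·log₂(0.240)]
  = 0.5307 + 0.5301 + 0.4941 = 1.5549 bits

Marginal of Y (column sums):
  P(Y=0) = 0.207 + 0.037 + 0.122 = 0.366
  P(Y=1) = 0.037 + 0.292 + 0.007 = 0.336
  P(Y=2) = 0.130 + 0.057 + 0.111 = 0.298
H(X|Y) = Σ_y P(y)·H(X|Y=y):
  Y=0: P(Y=0) = 0.366, P(X|Y=0) = (69/122, 37/366, 1/3) → H(X|Y=0) = 1.3276
  Y=1: P(Y=1) = 0.336, P(X|Y=1) = (37/336, 73/84, 1/48) → H(X|Y=1) = 0.6428
  Y=2: P(Y=2) = 0.298, P(X|Y=2) = (65/149, 57/298, 111/298) → H(X|Y=2) = 1.5092
H(X|Y) = 0.366·1.3276 + 0.336·0.6428 + 0.298·1.5092 = 1.1516 bits

I(X;Y) = H(X) - H(X|Y) = 1.5549 - 1.1516 = 0.4033 bits

Cross-check via I(X;Y) = H(X) + H(Y) - H(X,Y): computing H(Y) from the column sums and H(X,Y) from the 9 cells in the same way gives H(Y) = 1.5799 bits and H(X,Y) = 2.7315 bits, so
I(X;Y) = 1.5549 + 1.5799 - 2.7315 = 0.4033 bits ✓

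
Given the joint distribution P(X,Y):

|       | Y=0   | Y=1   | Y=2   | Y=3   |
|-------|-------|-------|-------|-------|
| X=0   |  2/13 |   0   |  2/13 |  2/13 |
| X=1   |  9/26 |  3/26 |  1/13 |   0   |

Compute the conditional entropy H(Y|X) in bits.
1.4246 bits

H(Y|X) = H(X,Y) - H(X)

H(X,Y) = -Σ_{x,y} P(x,y) log₂ P(x,y). Per-cell terms -P(x,y)·log₂P(x,y):
  X=0: 0.41545, 0.00000, 0.41545, 0.41545
  X=1: 0.52979, 0.35948, 0.28465, 0.00000
  (cells with P = 0 contribute 0)
Sum of the 8 terms: H(X,Y) = 2.4203 bits

Marginal of X (row sums):
  P(X=0) = 2/13 + 0 + 2/13 + 2/13 = 6/13
  P(X=1) = 9/26 + 3/26 + 1/13 + 0 = 7/13
H(X) = -[(6/13)·log₂(6/13) + (7/13)·log₂(7/13)]
  = 0.51484 + 0.48089 = 0.9957 bits

H(Y|X) = H(X,Y) - H(X) = 2.4203 - 0.9957 = 1.4246 bits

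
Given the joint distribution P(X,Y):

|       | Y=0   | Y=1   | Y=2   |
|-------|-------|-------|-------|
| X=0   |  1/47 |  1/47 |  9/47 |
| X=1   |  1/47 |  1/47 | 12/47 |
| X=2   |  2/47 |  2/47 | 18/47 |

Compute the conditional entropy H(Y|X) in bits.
0.8267 bits

H(Y|X) = H(X,Y) - H(X)

H(X,Y) = -Σ_{x,y} P(x,y) log₂ P(x,y). Per-cell terms -P(x,y)·log₂P(x,y):
  X=0: 0.118183, 0.118183, 0.456638
  X=1: 0.118183, 0.118183, 0.502883
  X=2: 0.193812, 0.193812, 0.530297
Sum of the 9 terms: H(X,Y) = 2.35017 bits

Marginal of X (row sums):
  P(X=0) = 1/47 + 1/47 + 9/47 = 11/47
  P(X=1) = 1/47 + 1/47 + 12/47 = 14/47
  P(X=2) = 2/47 + 2/47 + 18/47 = 22/47
H(X) = -[(11/47)·log₂(11/47) + (14/47)·log₂(14/47) + (22/47)·log₂(22/47)]
  = 0.490356 + 0.520453 + 0.512627 = 1.52344 bits

H(Y|X) = H(X,Y) - H(X) = 2.35017 - 1.52344 = 0.8267 bits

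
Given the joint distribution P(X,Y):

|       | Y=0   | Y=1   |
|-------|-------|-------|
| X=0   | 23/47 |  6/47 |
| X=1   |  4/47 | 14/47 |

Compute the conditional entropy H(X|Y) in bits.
0.7227 bits

H(X|Y) = H(X,Y) - H(Y)

H(X,Y) = -Σ_{x,y} P(x,y) log₂ P(x,y). Per-cell terms -P(x,y)·log₂P(x,y):
  X=0: 0.5045, 0.3791
  X=1: 0.3025, 0.5205
Sum of the 4 terms: H(X,Y) = 1.7066 bits

Marginal of Y (column sums):
  P(Y=0) = 23/47 + 4/47 = 27/47
  P(Y=1) = 6/47 + 14/47 = 20/47
H(Y) = -[(27/47)·log₂(27/47) + (20/47)·log₂(20/47)]
  = 0.4594 + 0.5245 = 0.9839 bits

H(X|Y) = H(X,Y) - H(Y) = 1.7066 - 0.9839 = 0.7227 bits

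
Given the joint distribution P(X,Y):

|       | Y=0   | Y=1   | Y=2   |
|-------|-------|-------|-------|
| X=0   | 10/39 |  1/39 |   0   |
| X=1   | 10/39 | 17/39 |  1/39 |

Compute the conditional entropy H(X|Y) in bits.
0.6557 bits

H(X|Y) = H(X,Y) - H(Y)

H(X,Y) = -Σ_{x,y} P(x,y) log₂ P(x,y). Per-cell terms -P(x,y)·log₂P(x,y):
  X=0: 0.503455, 0.135523, 0.000000
  X=1: 0.503455, 0.522179, 0.135523
  (cells with P = 0 contribute 0)
Sum of the 6 terms: H(X,Y) = 1.800135 bits

Marginal of Y (column sums):
  P(Y=0) = 10/39 + 10/39 = 20/39
  P(Y=1) = 1/39 + 17/39 = 6/13
  P(Y=2) = 0 + 1/39 = 1/39
H(Y) = -[(20/39)·log₂(20/39) + (6/13)·log₂(6/13) + (1/39)·log₂(1/39)]
  = 0.494089 + 0.514836 + 0.135523 = 1.144448 bits

H(X|Y) = H(X,Y) - H(Y) = 1.800135 - 1.144448 = 0.6557 bits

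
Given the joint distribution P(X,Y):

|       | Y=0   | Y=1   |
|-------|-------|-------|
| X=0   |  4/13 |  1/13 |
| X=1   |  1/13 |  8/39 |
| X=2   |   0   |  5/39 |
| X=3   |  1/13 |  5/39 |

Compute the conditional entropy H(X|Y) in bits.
1.6101 bits

H(X|Y) = H(X,Y) - H(Y)

H(X,Y) = -Σ_{x,y} P(x,y) log₂ P(x,y). Per-cell terms -P(x,y)·log₂P(x,y):
  X=0: 0.52321, 0.28465
  X=1: 0.28465, 0.46880
  X=2: 0.00000, 0.37993
  X=3: 0.28465, 0.37993
  (cells with P = 0 contribute 0)
Sum of the 8 terms: H(X,Y) = 2.6058 bits

Marginal of Y (column sums):
  P(Y=0) = 4/13 + 1/13 + 0 + 1/13 = 6/13
  P(Y=1) = 1/13 + 8/39 + 5/39 + 5/39 = 7/13
H(Y) = -[(6/13)·log₂(6/13) + (7/13)·log₂(7/13)]
  = 0.51484 + 0.48089 = 0.9957 bits

H(X|Y) = H(X,Y) - H(Y) = 2.6058 - 0.9957 = 1.6101 bits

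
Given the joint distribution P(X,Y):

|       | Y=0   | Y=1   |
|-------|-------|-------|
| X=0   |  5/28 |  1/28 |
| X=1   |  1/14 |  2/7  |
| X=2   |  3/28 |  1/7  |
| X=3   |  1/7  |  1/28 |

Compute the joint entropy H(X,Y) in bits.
2.7229 bits

H(X,Y) = -Σ_{x,y} P(x,y) log₂ P(x,y). Per-cell terms -P(x,y)·log₂P(x,y):
  X=0: 0.44383, 0.17169
  X=1: 0.27195, 0.51639
  X=2: 0.34526, 0.40105
  X=3: 0.40105, 0.17169
Sum of the 8 terms: H(X,Y) = 2.7229 bits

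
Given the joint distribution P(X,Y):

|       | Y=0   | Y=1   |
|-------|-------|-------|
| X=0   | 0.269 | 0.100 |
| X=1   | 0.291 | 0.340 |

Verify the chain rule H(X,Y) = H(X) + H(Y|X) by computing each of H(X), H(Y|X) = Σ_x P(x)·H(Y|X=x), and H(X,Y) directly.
H(X) = 0.9499 bits, H(Y|X) = 0.9393 bits, H(X,Y) = 1.8892 bits

Marginal of X (row sums):
  P(X=0) = 0.269 + 0.100 = 0.369
  P(X=1) = 0.291 + 0.340 = 0.631
H(X) = -[0.369·log₂(0.369) + 0.631·log₂(0.631)]
  = 0.5307 + 0.4192 = 0.9499 bits

H(Y|X) = Σ_x P(x)·H(Y|X=x):
  X=0: P(X=0) = 0.369, P(Y|X=0) = (269/369, 100/369) → H(Y|X=0) = 0.8429
  X=1: P(X=1) = 0.631, P(Y|X=1) = (291/631, 340/631) → H(Y|X=1) = 0.9956
H(Y|X) = 0.369·0.8429 + 0.631·0.9956 = 0.9393 bits

H(X,Y) = -Σ_{x,y} P(x,y) log₂ P(x,y). Per-cell terms -P(x,y)·log₂P(x,y):
  X=0: 0.5096, 0.3322
  X=1: 0.5182, 0.5292
Sum of the 4 terms: H(X,Y) = 1.8892 bits

Chain rule check:
  H(X) + H(Y|X) = 0.9499 + 0.9393 = 1.8892 bits
  H(X,Y) = 1.8892 bits
✓ Chain rule verified.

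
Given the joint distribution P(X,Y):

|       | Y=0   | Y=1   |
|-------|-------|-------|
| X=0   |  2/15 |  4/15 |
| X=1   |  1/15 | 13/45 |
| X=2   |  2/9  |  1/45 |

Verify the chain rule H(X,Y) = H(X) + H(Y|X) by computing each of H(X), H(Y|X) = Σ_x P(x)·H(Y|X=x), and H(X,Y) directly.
H(X) = 1.5560 bits, H(Y|X) = 0.7223 bits, H(X,Y) = 2.2783 bits

Marginal of X (row sums):
  P(X=0) = 2/15 + 4/15 = 2/5
  P(X=1) = 1/15 + 13/45 = 16/45
  P(X=2) = 2/9 + 1/45 = 11/45
H(X) = -[(2/5)·log₂(2/5) + (16/45)·log₂(16/45) + (11/45)·log₂(11/45)]
  = 0.5288 + 0.5304 + 0.4968 = 1.5560 bits

H(Y|X) = Σ_x P(x)·H(Y|X=x):
  X=0: P(X=0) = 2/5, P(Y|X=0) = (1/3, 2/3) → H(Y|X=0) = 0.9183
  X=1: P(X=1) = 16/45, P(Y|X=1) = (3/16, 13/16) → H(Y|X=1) = 0.6962
  X=2: P(X=2) = 11/45, P(Y|X=2) = (10/11, 1/11) → H(Y|X=2) = 0.4395
H(Y|X) = (2/5)·0.9183 + (16/45)·0.6962 + (11/45)·0.4395 = 0.7223 bits

H(X,Y) = -Σ_{x,y} P(x,y) log₂ P(x,y). Per-cell terms -P(x,y)·log₂P(x,y):
  X=0: 0.3876, 0.5085
  X=1: 0.2605, 0.5175
  X=2: 0.4822, 0.1220
Sum of the 6 terms: H(X,Y) = 2.2783 bits

Chain rule check:
  H(X) + H(Y|X) = 1.5560 + 0.7223 = 2.2783 bits
  H(X,Y) = 2.2783 bits
✓ Chain rule verified.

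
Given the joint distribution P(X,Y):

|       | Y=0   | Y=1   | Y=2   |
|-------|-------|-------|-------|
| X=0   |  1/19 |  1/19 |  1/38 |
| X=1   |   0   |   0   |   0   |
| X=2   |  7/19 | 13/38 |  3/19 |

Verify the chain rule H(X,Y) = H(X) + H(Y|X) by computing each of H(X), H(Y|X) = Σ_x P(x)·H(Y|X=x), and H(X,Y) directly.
H(X) = 0.5618 bits, H(Y|X) = 1.5041 bits, H(X,Y) = 2.0659 bits

Marginal of X (row sums):
  P(X=0) = 1/19 + 1/19 + 1/38 = 5/38
  P(X=1) = 0 + 0 + 0 = 0
  P(X=2) = 7/19 + 13/38 + 3/19 = 33/38
H(X) = -[(5/38)·log₂(5/38) + (33/38)·log₂(33/38)]   (outcomes with P = 0 contribute 0)
  = 0.3850 + 0.1768 = 0.5618 bits

H(Y|X) = Σ_x P(x)·H(Y|X=x):
  X=0: P(X=0) = 5/38, P(Y|X=0) = (2/5, 2/5, 1/5) → H(Y|X=0) = 1.5219
  X=1: P(X=1) = 0 → contributes 0
  X=2: P(X=2) = 33/38, P(Y|X=2) = (14/33, 13/33, 2/11) → H(Y|X=2) = 1.5014
H(Y|X) = (5/38)·1.5219 + (33/38)·1.5014 = 1.5041 bits

H(X,Y) = -Σ_{x,y} P(x,y) log₂ P(x,y). Per-cell terms -P(x,y)·log₂P(x,y):
  X=0: 0.2236, 0.2236, 0.1381
  X=1: 0.0000, 0.0000, 0.0000
  X=2: 0.5307, 0.5294, 0.4205
  (cells with P = 0 contribute 0)
Sum of the 9 terms: H(X,Y) = 2.0659 bits

Chain rule check:
  H(X) + H(Y|X) = 0.5618 + 1.5041 = 2.0659 bits
  H(X,Y) = 2.0659 bits
✓ Chain rule verified.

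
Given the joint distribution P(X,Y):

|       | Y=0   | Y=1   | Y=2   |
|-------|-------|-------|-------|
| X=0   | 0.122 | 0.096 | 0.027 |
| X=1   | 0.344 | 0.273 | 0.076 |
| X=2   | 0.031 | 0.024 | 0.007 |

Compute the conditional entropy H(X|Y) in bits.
1.1125 bits

H(X|Y) = H(X,Y) - H(Y)

H(X,Y) = -Σ_{x,y} P(x,y) log₂ P(x,y). Per-cell terms -P(x,y)·log₂P(x,y):
  X=0: 0.37028, 0.32456, 0.14069
  X=1: 0.52959, 0.51134, 0.28256
  X=2: 0.15536, 0.12914, 0.05011
Sum of the 9 terms: H(X,Y) = 2.4936 bits

Marginal of Y (column sums):
  P(Y=0) = 0.122 + 0.344 + 0.031 = 0.497
  P(Y=1) = 0.096 + 0.273 + 0.024 = 0.393
  P(Y=2) = 0.027 + 0.076 + 0.007 = 0.110
H(Y) = -[0.497·log₂(0.497) + 0.393·log₂(0.393) + 0.110·log₂(0.110)]
  = 0.50132 + 0.52953 + 0.35029 = 1.3811 bits

H(X|Y) = H(X,Y) - H(Y) = 2.4936 - 1.3811 = 1.1125 bits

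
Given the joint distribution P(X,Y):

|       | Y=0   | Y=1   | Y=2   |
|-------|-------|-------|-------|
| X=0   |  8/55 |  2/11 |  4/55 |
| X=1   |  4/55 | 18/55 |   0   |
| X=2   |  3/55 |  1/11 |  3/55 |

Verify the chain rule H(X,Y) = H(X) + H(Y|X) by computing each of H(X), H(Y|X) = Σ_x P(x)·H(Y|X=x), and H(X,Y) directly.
H(X) = 1.5219 bits, H(Y|X) = 1.1795 bits, H(X,Y) = 2.7014 bits

Marginal of X (row sums):
  P(X=0) = 8/55 + 2/11 + 4/55 = 2/5
  P(X=1) = 4/55 + 18/55 + 0 = 2/5
  P(X=2) = 3/55 + 1/11 + 3/55 = 1/5
H(X) = -[(2/5)·log₂(2/5) + (2/5)·log₂(2/5) + (1/5)·log₂(1/5)]
  = 0.52877 + 0.52877 + 0.46439 = 1.5219 bits

H(Y|X) = Σ_x P(x)·H(Y|X=x):
  X=0: P(X=0) = 2/5, P(Y|X=0) = (4/11, 5/11, 2/11) → H(Y|X=0) = 1.49492
  X=1: P(X=1) = 2/5, P(Y|X=1) = (2/11, 9/11, 0) → H(Y|X=1) = 0.68404
  X=2: P(X=2) = 1/5, P(Y|X=2) = (3/11, 5/11, 3/11) → H(Y|X=2) = 1.53948
H(Y|X) = (2/5)·1.49492 + (2/5)·0.68404 + (1/5)·1.53948 = 1.1795 bits

H(X,Y) = -Σ_{x,y} P(x,y) log₂ P(x,y). Per-cell terms -P(x,y)·log₂P(x,y):
  X=0: 0.40456, 0.44717, 0.27501
  X=1: 0.27501, 0.52738, 0.00000
  X=2: 0.22889, 0.31449, 0.22889
  (cells with P = 0 contribute 0)
Sum of the 9 terms: H(X,Y) = 2.7014 bits

Chain rule check:
  H(X) + H(Y|X) = 1.5219 + 1.1795 = 2.7014 bits
  H(X,Y) = 2.7014 bits
✓ Chain rule verified.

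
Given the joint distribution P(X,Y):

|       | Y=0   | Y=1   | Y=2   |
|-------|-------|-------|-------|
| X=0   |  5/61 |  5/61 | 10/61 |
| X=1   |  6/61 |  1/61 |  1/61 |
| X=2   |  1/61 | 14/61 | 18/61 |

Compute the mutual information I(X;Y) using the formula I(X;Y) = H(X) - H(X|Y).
0.2433 bits

I(X;Y) = H(X) - H(X|Y)

Marginal of X (row sums):
  P(X=0) = 5/61 + 5/61 + 10/61 = 20/61
  P(X=1) = 6/61 + 1/61 + 1/61 = 8/61
  P(X=2) = 1/61 + 14/61 + 18/61 = 33/61
H(X) = -[(20/61)·log₂(20/61) + (8/61)·log₂(8/61) + (33/61)·log₂(33/61)]
  = 0.527478 + 0.384359 + 0.479497 = 1.39133 bits

Marginal of Y (column sums):
  P(Y=0) = 5/61 + 6/61 + 1/61 = 12/61
  P(Y=1) = 5/61 + 1/61 + 14/61 = 20/61
  P(Y=2) = 10/61 + 1/61 + 18/61 = 29/61
H(X|Y) = Σ_y P(y)·H(X|Y=y):
  Y=0: P(Y=0) = 12/61, P(X|Y=0) = (5/12, 1/2, 1/12) → H(X|Y=0) = 1.325011
  Y=1: P(Y=1) = 20/61, P(X|Y=1) = (1/4, 1/20, 7/10) → H(X|Y=1) = 1.076298
  Y=2: P(Y=2) = 29/61, P(X|Y=2) = (10/29, 1/29, 18/29) → H(X|Y=2) = 1.124259
H(X|Y) = (12/61)·1.325011 + (20/61)·1.076298 + (29/61)·1.124259 = 1.14803 bits

I(X;Y) = H(X) - H(X|Y) = 1.39133 - 1.14803 = 0.2433 bits

Cross-check via I(X;Y) = H(X) + H(Y) - H(X,Y): computing H(Y) from the column sums and H(X,Y) from the 9 cells in the same way gives H(Y) = 1.49894 bits and H(X,Y) = 2.64697 bits, so
I(X;Y) = 1.39133 + 1.49894 - 2.64697 = 0.2433 bits ✓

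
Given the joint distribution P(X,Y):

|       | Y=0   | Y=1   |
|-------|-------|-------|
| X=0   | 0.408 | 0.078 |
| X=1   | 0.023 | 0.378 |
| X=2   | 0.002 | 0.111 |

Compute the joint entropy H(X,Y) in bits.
1.8404 bits

H(X,Y) = -Σ_{x,y} P(x,y) log₂ P(x,y). Per-cell terms -P(x,y)·log₂P(x,y):
  X=0: 0.5277, 0.2871
  X=1: 0.1252, 0.5305
  X=2: 0.0179, 0.3520
Sum of the 6 terms: H(X,Y) = 1.8404 bits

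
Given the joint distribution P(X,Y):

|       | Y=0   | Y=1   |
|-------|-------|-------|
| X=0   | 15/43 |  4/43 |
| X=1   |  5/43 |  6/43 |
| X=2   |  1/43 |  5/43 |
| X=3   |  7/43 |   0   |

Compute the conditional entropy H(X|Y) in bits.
1.5866 bits

H(X|Y) = H(X,Y) - H(Y)

H(X,Y) = -Σ_{x,y} P(x,y) log₂ P(x,y). Per-cell terms -P(x,y)·log₂P(x,y):
  X=0: 0.53001424, 0.31872230
  X=1: 0.36096938, 0.39646078
  X=2: 0.12619220, 0.36096938
  X=3: 0.42633416, 0.00000000
  (cells with P = 0 contribute 0)
Sum of the 8 terms: H(X,Y) = 2.5196624 bits

Marginal of Y (column sums):
  P(Y=0) = 15/43 + 5/43 + 1/43 + 7/43 = 28/43
  P(Y=1) = 4/43 + 6/43 + 5/43 + 0 = 15/43
H(Y) = -[(28/43)·log₂(28/43) + (15/43)·log₂(15/43)]
  = 0.40301105 + 0.53001424 = 0.9330253 bits

H(X|Y) = H(X,Y) - H(Y) = 2.5196624 - 0.9330253 = 1.5866 bits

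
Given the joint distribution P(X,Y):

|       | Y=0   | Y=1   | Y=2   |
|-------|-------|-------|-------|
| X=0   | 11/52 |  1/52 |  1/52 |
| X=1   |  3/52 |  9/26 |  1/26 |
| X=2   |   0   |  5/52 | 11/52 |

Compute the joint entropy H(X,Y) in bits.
2.4402 bits

H(X,Y) = -Σ_{x,y} P(x,y) log₂ P(x,y). Per-cell terms -P(x,y)·log₂P(x,y):
  X=0: 0.47406, 0.10962, 0.10962
  X=1: 0.23743, 0.52979, 0.18079
  X=2: 0.00000, 0.32486, 0.47406
  (cells with P = 0 contribute 0)
Sum of the 9 terms: H(X,Y) = 2.4402 bits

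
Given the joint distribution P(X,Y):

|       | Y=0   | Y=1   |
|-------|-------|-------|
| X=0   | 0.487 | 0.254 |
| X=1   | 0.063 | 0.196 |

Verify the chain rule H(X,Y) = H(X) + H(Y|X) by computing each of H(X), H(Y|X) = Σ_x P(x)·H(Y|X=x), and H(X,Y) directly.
H(X) = 0.8252 bits, H(Y|X) = 0.8945 bits, H(X,Y) = 1.7198 bits

Marginal of X (row sums):
  P(X=0) = 0.487 + 0.254 = 0.741
  P(X=1) = 0.063 + 0.196 = 0.259
H(X) = -[0.741·log₂(0.741) + 0.259·log₂(0.259)]
  = 0.32045 + 0.50478 = 0.8252 bits

H(Y|X) = Σ_x P(x)·H(Y|X=x):
  X=0: P(X=0) = 0.741, P(Y|X=0) = (487/741, 254/741) → H(Y|X=0) = 0.92745
  X=1: P(X=1) = 0.259, P(Y|X=1) = (9/37, 28/37) → H(Y|X=1) = 0.80039
H(Y|X) = 0.741·0.92745 + 0.259·0.80039 = 0.8945 bits

H(X,Y) = -Σ_{x,y} P(x,y) log₂ P(x,y). Per-cell terms -P(x,y)·log₂P(x,y):
  X=0: 0.50551, 0.50218
  X=1: 0.25128, 0.46081
Sum of the 4 terms: H(X,Y) = 1.7198 bits

Chain rule check:
  H(X) + H(Y|X) = 0.8252 + 0.8945 = 1.7197 bits
  H(X,Y) = 1.7198 bits
✓ Chain rule verified (Δ = 0.0001 is 4-dp rounding noise: each of the three values was rounded independently).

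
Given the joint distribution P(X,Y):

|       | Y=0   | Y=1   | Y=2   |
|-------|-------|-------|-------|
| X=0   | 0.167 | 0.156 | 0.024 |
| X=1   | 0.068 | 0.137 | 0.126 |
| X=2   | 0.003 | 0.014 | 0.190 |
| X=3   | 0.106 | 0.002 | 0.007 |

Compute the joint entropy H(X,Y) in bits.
2.9895 bits

H(X,Y) = -Σ_{x,y} P(x,y) log₂ P(x,y). Per-cell terms -P(x,y)·log₂P(x,y):
  X=0: 0.43121, 0.41814, 0.12914
  X=1: 0.26373, 0.39288, 0.37655
  X=2: 0.02514, 0.08622, 0.45523
  X=3: 0.34321, 0.01793, 0.05011
Sum of the 12 terms: H(X,Y) = 2.9895 bits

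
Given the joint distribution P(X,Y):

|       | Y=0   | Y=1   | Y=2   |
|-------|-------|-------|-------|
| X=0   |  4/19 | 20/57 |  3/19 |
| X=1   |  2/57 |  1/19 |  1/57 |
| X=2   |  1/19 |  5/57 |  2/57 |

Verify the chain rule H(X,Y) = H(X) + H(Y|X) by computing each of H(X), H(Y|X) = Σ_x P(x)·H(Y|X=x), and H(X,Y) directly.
H(X) = 1.1243 bits, H(Y|X) = 1.4962 bits, H(X,Y) = 2.6205 bits

Marginal of X (row sums):
  P(X=0) = 4/19 + 20/57 + 3/19 = 41/57
  P(X=1) = 2/57 + 1/19 + 1/57 = 2/19
  P(X=2) = 1/19 + 5/57 + 2/57 = 10/57
H(X) = -[(41/57)·log₂(41/57) + (2/19)·log₂(2/19) + (10/57)·log₂(10/57)]
  = 0.34191 + 0.34189 + 0.44052 = 1.1243 bits

H(Y|X) = Σ_x P(x)·H(Y|X=x):
  X=0: P(X=0) = 41/57, P(Y|X=0) = (12/41, 20/41, 9/41) → H(Y|X=0) = 1.50420
  X=1: P(X=1) = 2/19, P(Y|X=1) = (1/3, 1/2, 1/6) → H(Y|X=1) = 1.45915
  X=2: P(X=2) = 10/57, P(Y|X=2) = (3/10, 1/2, 1/5) → H(Y|X=2) = 1.48548
H(Y|X) = (41/57)·1.50420 + (2/19)·1.45915 + (10/57)·1.48548 = 1.4962 bits

H(X,Y) = -Σ_{x,y} P(x,y) log₂ P(x,y). Per-cell terms -P(x,y)·log₂P(x,y):
  X=0: 0.47325, 0.53016, 0.42047
  X=1: 0.16958, 0.22358, 0.10233
  X=2: 0.22358, 0.30798, 0.16958
Sum of the 9 terms: H(X,Y) = 2.6205 bits

Chain rule check:
  H(X) + H(Y|X) = 1.1243 + 1.4962 = 2.6205 bits
  H(X,Y) = 2.6205 bits
✓ Chain rule verified.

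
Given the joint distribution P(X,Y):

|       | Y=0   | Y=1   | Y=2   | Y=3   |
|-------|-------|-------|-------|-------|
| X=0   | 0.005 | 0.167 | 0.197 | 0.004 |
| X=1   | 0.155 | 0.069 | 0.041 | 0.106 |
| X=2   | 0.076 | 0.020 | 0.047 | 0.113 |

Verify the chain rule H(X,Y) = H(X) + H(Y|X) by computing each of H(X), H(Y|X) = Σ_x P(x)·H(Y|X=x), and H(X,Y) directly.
H(X) = 1.5646 bits, H(Y|X) = 1.5718 bits, H(X,Y) = 3.1364 bits

Marginal of X (row sums):
  P(X=0) = 0.005 + 0.167 + 0.197 + 0.004 = 0.373
  P(X=1) = 0.155 + 0.069 + 0.041 + 0.106 = 0.371
  P(X=2) = 0.076 + 0.020 + 0.047 + 0.113 = 0.256
H(X) = -[0.373·log₂(0.373) + 0.371·log₂(0.371) + 0.256·log₂(0.256)]
  = 0.530687 + 0.530719 + 0.503241 = 1.5646 bits

H(Y|X) = Σ_x P(x)·H(Y|X=x):
  X=0: P(X=0) = 0.373, P(Y|X=0) = (5/373, 167/373, 197/373, 4/373) → H(Y|X=0) = 1.159031
  X=1: P(X=1) = 0.371, P(Y|X=1) = (155/371, 69/371, 41/371, 2/7) → H(Y|X=1) = 1.844961
  X=2: P(X=2) = 0.256, P(Y|X=2) = (19/64, 5/64, 47/256, 113/256) → H(Y|X=2) = 1.777238
H(Y|X) = 0.373·1.159031 + 0.371·1.844961 + 0.256·1.777238 = 1.5718 bits

H(X,Y) = -Σ_{x,y} P(x,y) log₂ P(x,y). Per-cell terms -P(x,y)·log₂P(x,y):
  X=0: 0.038219, 0.431207, 0.461715, 0.031863
  X=1: 0.416897, 0.266151, 0.188938, 0.343214
  X=2: 0.282557, 0.112877, 0.207326, 0.355453
Sum of the 12 terms: H(X,Y) = 3.1364 bits

Chain rule check:
  H(X) + H(Y|X) = 1.5646 + 1.5718 = 3.1364 bits
  H(X,Y) = 3.1364 bits
✓ Chain rule verified.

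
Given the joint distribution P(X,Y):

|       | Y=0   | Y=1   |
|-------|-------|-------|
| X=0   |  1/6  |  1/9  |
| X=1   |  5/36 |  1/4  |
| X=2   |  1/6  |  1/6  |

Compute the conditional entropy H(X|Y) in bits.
1.5425 bits

H(X|Y) = H(X,Y) - H(Y)

H(X,Y) = -Σ_{x,y} P(x,y) log₂ P(x,y). Per-cell terms -P(x,y)·log₂P(x,y):
  X=0: 0.43083, 0.35221
  X=1: 0.39556, 0.50000
  X=2: 0.43083, 0.43083
Sum of the 6 terms: H(X,Y) = 2.5403 bits

Marginal of Y (column sums):
  P(Y=0) = 1/6 + 5/36 + 1/6 = 17/36
  P(Y=1) = 1/9 + 1/4 + 1/6 = 19/36
H(Y) = -[(17/36)·log₂(17/36) + (19/36)·log₂(19/36)]
  = 0.51116 + 0.48661 = 0.9978 bits

H(X|Y) = H(X,Y) - H(Y) = 2.5403 - 0.9978 = 1.5425 bits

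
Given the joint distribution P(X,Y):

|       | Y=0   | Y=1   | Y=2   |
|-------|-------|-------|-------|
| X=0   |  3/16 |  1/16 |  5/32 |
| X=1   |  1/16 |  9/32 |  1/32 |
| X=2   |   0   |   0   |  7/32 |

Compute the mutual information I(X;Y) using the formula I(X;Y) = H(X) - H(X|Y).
0.5739 bits

I(X;Y) = H(X) - H(X|Y)

Marginal of X (row sums):
  P(X=0) = 3/16 + 1/16 + 5/32 = 13/32
  P(X=1) = 1/16 + 9/32 + 1/32 = 3/8
  P(X=2) = 0 + 0 + 7/32 = 7/32
H(X) = -[(13/32)·log₂(13/32) + (3/8)·log₂(3/8) + (7/32)·log₂(7/32)]
  = 0.52795 + 0.53064 + 0.47964 = 1.53823 bits

Marginal of Y (column sums):
  P(Y=0) = 3/16 + 1/16 + 0 = 1/4
  P(Y=1) = 1/16 + 9/32 + 0 = 11/32
  P(Y=2) = 5/32 + 1/32 + 7/32 = 13/32
H(X|Y) = Σ_y P(y)·H(X|Y=y):
  Y=0: P(Y=0) = 1/4, P(X|Y=0) = (3/4, 1/4, 0) → H(X|Y=0) = 0.81128
  Y=1: P(Y=1) = 11/32, P(X|Y=1) = (2/11, 9/11, 0) → H(X|Y=1) = 0.68404
  Y=2: P(Y=2) = 13/32, P(X|Y=2) = (5/13, 1/13, 7/13) → H(X|Y=2) = 1.29574
H(X|Y) = (1/4)·0.81128 + (11/32)·0.68404 + (13/32)·1.29574 = 0.96435 bits

I(X;Y) = H(X) - H(X|Y) = 1.53823 - 0.96435 = 0.5739 bits

Cross-check via I(X;Y) = H(X) + H(Y) - H(X,Y): computing H(Y) from the column sums and H(X,Y) from the 9 cells in the same way gives H(Y) = 1.55752 bits and H(X,Y) = 2.52187 bits, so
I(X;Y) = 1.53823 + 1.55752 - 2.52187 = 0.5739 bits ✓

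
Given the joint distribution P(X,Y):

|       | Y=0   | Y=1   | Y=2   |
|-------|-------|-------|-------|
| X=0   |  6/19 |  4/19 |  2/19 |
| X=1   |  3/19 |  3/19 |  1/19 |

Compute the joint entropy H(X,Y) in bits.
2.4048 bits

H(X,Y) = -Σ_{x,y} P(x,y) log₂ P(x,y). Per-cell terms -P(x,y)·log₂P(x,y):
  X=0: 0.5251, 0.4732, 0.3419
  X=1: 0.4205, 0.4205, 0.2236
Sum of the 6 terms: H(X,Y) = 2.4048 bits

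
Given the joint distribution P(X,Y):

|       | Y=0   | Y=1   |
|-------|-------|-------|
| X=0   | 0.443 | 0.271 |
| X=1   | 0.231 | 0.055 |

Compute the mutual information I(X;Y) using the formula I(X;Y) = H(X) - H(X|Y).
0.0250 bits

I(X;Y) = H(X) - H(X|Y)

Marginal of X (row sums):
  P(X=0) = 0.443 + 0.271 = 0.714
  P(X=1) = 0.231 + 0.055 = 0.286
H(X) = -[0.714·log₂(0.714) + 0.286·log₂(0.286)]
  = 0.3470 + 0.5165 = 0.8635 bits

Marginal of Y (column sums):
  P(Y=0) = 0.443 + 0.231 = 0.674
  P(Y=1) = 0.271 + 0.055 = 0.326
H(X|Y) = Σ_y P(y)·H(X|Y=y):
  Y=0: P(Y=0) = 0.674, P(X|Y=0) = (443/674, 231/674) → H(X|Y=0) = 0.9274
  Y=1: P(Y=1) = 0.326, P(X|Y=1) = (271/326, 55/326) → H(X|Y=1) = 0.6547
H(X|Y) = 0.674·0.9274 + 0.326·0.6547 = 0.8385 bits

I(X;Y) = H(X) - H(X|Y) = 0.8635 - 0.8385 = 0.0250 bits

Cross-check via I(X;Y) = H(X) + H(Y) - H(X,Y): computing H(Y) from the column sums and H(X,Y) from the 4 cells in the same way gives H(Y) = 0.9108 bits and H(X,Y) = 1.7493 bits, so
I(X;Y) = 0.8635 + 0.9108 - 1.7493 = 0.0250 bits ✓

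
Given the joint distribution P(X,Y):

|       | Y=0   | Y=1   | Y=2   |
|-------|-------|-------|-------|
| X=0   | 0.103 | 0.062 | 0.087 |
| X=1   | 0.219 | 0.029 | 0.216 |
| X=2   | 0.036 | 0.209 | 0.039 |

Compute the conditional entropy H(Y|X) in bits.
1.2948 bits

H(Y|X) = H(X,Y) - H(X)

H(X,Y) = -Σ_{x,y} P(x,y) log₂ P(x,y). Per-cell terms -P(x,y)·log₂P(x,y):
  X=0: 0.3378, 0.2487, 0.3065
  X=1: 0.4798, 0.1481, 0.4776
  X=2: 0.1727, 0.4720, 0.1825
Sum of the 9 terms: H(X,Y) = 2.8257 bits

Marginal of X (row sums):
  P(X=0) = 0.103 + 0.062 + 0.087 = 0.252
  P(X=1) = 0.219 + 0.029 + 0.216 = 0.464
  P(X=2) = 0.036 + 0.209 + 0.039 = 0.284
H(X) = -[0.252·log₂(0.252) + 0.464·log₂(0.464) + 0.284·log₂(0.284)]
  = 0.5011 + 0.5140 + 0.5158 = 1.5309 bits

H(Y|X) = H(X,Y) - H(X) = 2.8257 - 1.5309 = 1.2948 bits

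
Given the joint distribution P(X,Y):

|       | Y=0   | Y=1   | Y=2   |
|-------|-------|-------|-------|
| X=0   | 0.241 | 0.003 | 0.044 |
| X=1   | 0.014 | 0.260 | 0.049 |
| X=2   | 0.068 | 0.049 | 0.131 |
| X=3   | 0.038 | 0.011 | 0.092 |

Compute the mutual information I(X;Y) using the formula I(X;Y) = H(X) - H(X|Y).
0.5722 bits

I(X;Y) = H(X) - H(X|Y)

Marginal of X (row sums):
  P(X=0) = 0.241 + 0.003 + 0.044 = 0.288
  P(X=1) = 0.014 + 0.260 + 0.049 = 0.323
  P(X=2) = 0.068 + 0.049 + 0.131 = 0.248
  P(X=3) = 0.038 + 0.011 + 0.092 = 0.141
H(X) = -[0.288·log₂(0.288) + 0.323·log₂(0.323) + 0.248·log₂(0.248) + 0.141·log₂(0.141)]
  = 0.51721 + 0.52662 + 0.49887 + 0.39850 = 1.9412 bits

Marginal of Y (column sums):
  P(Y=0) = 0.241 + 0.014 + 0.068 + 0.038 = 0.361
  P(Y=1) = 0.003 + 0.260 + 0.049 + 0.011 = 0.323
  P(Y=2) = 0.044 + 0.049 + 0.131 + 0.092 = 0.316
H(X|Y) = Σ_y P(y)·H(X|Y=y):
  Y=0: P(Y=0) = 0.361, P(X|Y=0) = (241/361, 14/361, 68/361, 2/19) → H(X|Y=0) = 1.36655
  Y=1: P(Y=1) = 0.323, P(X|Y=1) = (3/323, 260/323, 49/323, 11/323) → H(X|Y=1) = 0.89346
  Y=2: P(Y=2) = 0.316, P(X|Y=2) = (11/79, 49/316, 131/316, 23/79) → H(X|Y=2) = 1.85795
H(X|Y) = 0.361·1.36655 + 0.323·0.89346 + 0.316·1.85795 = 1.3690 bits

I(X;Y) = H(X) - H(X|Y) = 1.9412 - 1.3690 = 0.5722 bits

Cross-check via I(X;Y) = H(X) + H(Y) - H(X,Y): computing H(Y) from the column sums and H(X,Y) from the 12 cells in the same way gives H(Y) = 1.5825 bits and H(X,Y) = 2.9515 bits, so
I(X;Y) = 1.9412 + 1.5825 - 2.9515 = 0.5722 bits ✓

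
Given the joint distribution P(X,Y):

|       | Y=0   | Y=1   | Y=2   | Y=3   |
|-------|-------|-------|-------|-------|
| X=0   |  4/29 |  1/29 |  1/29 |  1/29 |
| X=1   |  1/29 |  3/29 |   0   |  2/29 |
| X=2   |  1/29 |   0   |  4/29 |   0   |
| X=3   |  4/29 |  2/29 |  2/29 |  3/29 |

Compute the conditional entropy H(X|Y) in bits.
1.5304 bits

H(X|Y) = H(X,Y) - H(Y)

H(X,Y) = -Σ_{x,y} P(x,y) log₂ P(x,y). Per-cell terms -P(x,y)·log₂P(x,y):
  X=0: 0.39420, 0.16752, 0.16752, 0.16752
  X=1: 0.16752, 0.33859, 0.00000, 0.26607
  X=2: 0.16752, 0.00000, 0.39420, 0.00000
  X=3: 0.39420, 0.26607, 0.26607, 0.33859
  (cells with P = 0 contribute 0)
Sum of the 16 terms: H(X,Y) = 3.4956 bits

Marginal of Y (column sums):
  P(Y=0) = 4/29 + 1/29 + 1/29 + 4/29 = 10/29
  P(Y=1) = 1/29 + 3/29 + 0 + 2/29 = 6/29
  P(Y=2) = 1/29 + 0 + 4/29 + 2/29 = 7/29
  P(Y=3) = 1/29 + 2/29 + 0 + 3/29 = 6/29
H(Y) = -[(10/29)·log₂(10/29) + (6/29)·log₂(6/29) + (7/29)·log₂(7/29) + (6/29)·log₂(6/29)]
  = 0.52967 + 0.47028 + 0.49498 + 0.47028 = 1.9652 bits

H(X|Y) = H(X,Y) - H(Y) = 3.4956 - 1.9652 = 1.5304 bits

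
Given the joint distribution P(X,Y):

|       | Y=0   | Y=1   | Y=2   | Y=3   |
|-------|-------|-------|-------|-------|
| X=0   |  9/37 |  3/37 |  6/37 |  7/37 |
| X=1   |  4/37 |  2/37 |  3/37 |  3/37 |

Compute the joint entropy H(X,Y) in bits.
2.8323 bits

H(X,Y) = -Σ_{x,y} P(x,y) log₂ P(x,y). Per-cell terms -P(x,y)·log₂P(x,y):
  X=0: 0.49610, 0.29388, 0.42559, 0.45445
  X=1: 0.34697, 0.22754, 0.29388, 0.29388
Sum of the 8 terms: H(X,Y) = 2.8323 bits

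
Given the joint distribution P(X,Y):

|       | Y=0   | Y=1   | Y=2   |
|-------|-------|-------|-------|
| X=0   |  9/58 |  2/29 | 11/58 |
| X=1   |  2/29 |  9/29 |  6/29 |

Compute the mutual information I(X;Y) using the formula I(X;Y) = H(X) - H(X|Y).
0.1234 bits

I(X;Y) = H(X) - H(X|Y)

Marginal of X (row sums):
  P(X=0) = 9/58 + 2/29 + 11/58 = 12/29
  P(X=1) = 2/29 + 9/29 + 6/29 = 17/29
H(X) = -[(12/29)·log₂(12/29) + (17/29)·log₂(17/29)]
  = 0.52677 + 0.45168 = 0.97845 bits

Marginal of Y (column sums):
  P(Y=0) = 9/58 + 2/29 = 13/58
  P(Y=1) = 2/29 + 9/29 = 11/29
  P(Y=2) = 11/58 + 6/29 = 23/58
H(X|Y) = Σ_y P(y)·H(X|Y=y):
  Y=0: P(Y=0) = 13/58, P(X|Y=0) = (9/13, 4/13) → H(X|Y=0) = 0.89049
  Y=1: P(Y=1) = 11/29, P(X|Y=1) = (2/11, 9/11) → H(X|Y=1) = 0.68404
  Y=2: P(Y=2) = 23/58, P(X|Y=2) = (11/23, 12/23) → H(X|Y=2) = 0.99864
H(X|Y) = (13/58)·0.89049 + (11/29)·0.68404 + (23/58)·0.99864 = 0.85507 bits

I(X;Y) = H(X) - H(X|Y) = 0.97845 - 0.85507 = 0.1234 bits

Cross-check via I(X;Y) = H(X) + H(Y) - H(X,Y): computing H(Y) from the column sums and H(X,Y) from the 6 cells in the same way gives H(Y) = 1.54324 bits and H(X,Y) = 2.39830 bits, so
I(X;Y) = 0.97845 + 1.54324 - 2.39830 = 0.1234 bits ✓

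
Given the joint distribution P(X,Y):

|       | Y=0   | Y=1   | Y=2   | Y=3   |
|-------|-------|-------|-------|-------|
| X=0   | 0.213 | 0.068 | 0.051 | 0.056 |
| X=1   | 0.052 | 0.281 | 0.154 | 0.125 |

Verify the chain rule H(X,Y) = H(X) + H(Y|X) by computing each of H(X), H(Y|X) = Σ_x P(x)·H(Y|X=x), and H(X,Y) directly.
H(X) = 0.9635 bits, H(Y|X) = 1.7543 bits, H(X,Y) = 2.7178 bits

Marginal of X (row sums):
  P(X=0) = 0.213 + 0.068 + 0.051 + 0.056 = 0.388
  P(X=1) = 0.052 + 0.281 + 0.154 + 0.125 = 0.612
H(X) = -[0.388·log₂(0.388) + 0.612·log₂(0.612)]
  = 0.5300 + 0.4335 = 0.9635 bits

H(Y|X) = Σ_x P(x)·H(Y|X=x):
  X=0: P(X=0) = 0.388, P(Y|X=0) = (213/388, 17/97, 51/388, 14/97) → H(Y|X=0) = 1.7031
  X=1: P(X=1) = 0.612, P(Y|X=1) = (13/153, 281/612, 77/306, 125/612) → H(Y|X=1) = 1.7868
H(Y|X) = 0.388·1.7031 + 0.612·1.7868 = 1.7543 bits

H(X,Y) = -Σ_{x,y} P(x,y) log₂ P(x,y). Per-cell terms -P(x,y)·log₂P(x,y):
  X=0: 0.4752, 0.2637, 0.2190, 0.2329
  X=1: 0.2218, 0.5146, 0.4156, 0.3750
Sum of the 8 terms: H(X,Y) = 2.7178 bits

Chain rule check:
  H(X) + H(Y|X) = 0.9635 + 1.7543 = 2.7178 bits
  H(X,Y) = 2.7178 bits
✓ Chain rule verified.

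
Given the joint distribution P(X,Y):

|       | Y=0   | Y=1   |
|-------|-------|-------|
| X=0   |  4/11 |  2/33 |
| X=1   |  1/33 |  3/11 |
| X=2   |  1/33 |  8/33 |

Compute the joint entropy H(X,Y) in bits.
2.0884 bits

H(X,Y) = -Σ_{x,y} P(x,y) log₂ P(x,y). Per-cell terms -P(x,y)·log₂P(x,y):
  X=0: 0.5307, 0.2451
  X=1: 0.1529, 0.5112
  X=2: 0.1529, 0.4956
Sum of the 6 terms: H(X,Y) = 2.0884 bits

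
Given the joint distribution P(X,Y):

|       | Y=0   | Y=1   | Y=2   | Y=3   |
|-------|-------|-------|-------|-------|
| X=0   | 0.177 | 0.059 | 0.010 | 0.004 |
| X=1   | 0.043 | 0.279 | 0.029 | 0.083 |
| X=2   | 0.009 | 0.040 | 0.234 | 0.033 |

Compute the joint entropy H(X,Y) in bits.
2.8362 bits

H(X,Y) = -Σ_{x,y} P(x,y) log₂ P(x,y). Per-cell terms -P(x,y)·log₂P(x,y):
  X=0: 0.4422, 0.2409, 0.0664, 0.0319
  X=1: 0.1952, 0.5138, 0.1481, 0.2980
  X=2: 0.0612, 0.1858, 0.4903, 0.1624
Sum of the 12 terms: H(X,Y) = 2.8362 bits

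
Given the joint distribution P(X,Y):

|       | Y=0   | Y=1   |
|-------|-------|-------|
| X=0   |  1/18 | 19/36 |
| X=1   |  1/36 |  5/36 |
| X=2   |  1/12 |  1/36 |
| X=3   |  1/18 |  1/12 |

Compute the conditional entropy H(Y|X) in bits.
0.5980 bits

H(Y|X) = H(X,Y) - H(X)

H(X,Y) = -Σ_{x,y} P(x,y) log₂ P(x,y). Per-cell terms -P(x,y)·log₂P(x,y):
  X=0: 0.2317, 0.4866
  X=1: 0.1436, 0.3956
  X=2: 0.2987, 0.1436
  X=3: 0.2317, 0.2987
Sum of the 8 terms: H(X,Y) = 2.2302 bits

Marginal of X (row sums):
  P(X=0) = 1/18 + 19/36 = 7/12
  P(X=1) = 1/36 + 5/36 = 1/6
  P(X=2) = 1/12 + 1/36 = 1/9
  P(X=3) = 1/18 + 1/12 = 5/36
H(X) = -[(7/12)·log₂(7/12) + (1/6)·log₂(1/6) + (1/9)·log₂(1/9) + (5/36)·log₂(5/36)]
  = 0.4536 + 0.4308 + 0.3522 + 0.3956 = 1.6322 bits

H(Y|X) = H(X,Y) - H(X) = 2.2302 - 1.6322 = 0.5980 bits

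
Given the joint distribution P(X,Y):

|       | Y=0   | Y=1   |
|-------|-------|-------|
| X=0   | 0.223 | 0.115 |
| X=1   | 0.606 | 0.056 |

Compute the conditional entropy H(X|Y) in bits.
0.8524 bits

H(X|Y) = H(X,Y) - H(Y)

H(X,Y) = -Σ_{x,y} P(x,y) log₂ P(x,y). Per-cell terms -P(x,y)·log₂P(x,y):
  X=0: 0.4828, 0.3588
  X=1: 0.4379, 0.2329
Sum of the 4 terms: H(X,Y) = 1.5124 bits

Marginal of Y (column sums):
  P(Y=0) = 0.223 + 0.606 = 0.829
  P(Y=1) = 0.115 + 0.056 = 0.171
H(Y) = -[0.829·log₂(0.829) + 0.171·log₂(0.171)]
  = 0.2243 + 0.4357 = 0.6600 bits

H(X|Y) = H(X,Y) - H(Y) = 1.5124 - 0.6600 = 0.8524 bits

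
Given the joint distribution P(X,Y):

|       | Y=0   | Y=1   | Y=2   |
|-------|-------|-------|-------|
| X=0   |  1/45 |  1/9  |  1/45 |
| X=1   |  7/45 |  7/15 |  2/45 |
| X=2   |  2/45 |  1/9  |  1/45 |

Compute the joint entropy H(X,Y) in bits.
2.4005 bits

H(X,Y) = -Σ_{x,y} P(x,y) log₂ P(x,y). Per-cell terms -P(x,y)·log₂P(x,y):
  X=0: 0.12204, 0.35221, 0.12204
  X=1: 0.41759, 0.51312, 0.19964
  X=2: 0.19964, 0.35221, 0.12204
Sum of the 9 terms: H(X,Y) = 2.4005 bits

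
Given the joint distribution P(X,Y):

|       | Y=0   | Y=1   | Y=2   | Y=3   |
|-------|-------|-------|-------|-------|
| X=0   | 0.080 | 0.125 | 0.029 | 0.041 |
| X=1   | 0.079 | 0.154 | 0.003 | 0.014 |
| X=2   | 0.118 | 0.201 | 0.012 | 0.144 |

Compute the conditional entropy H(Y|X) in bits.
1.6058 bits

H(Y|X) = H(X,Y) - H(X)

H(X,Y) = -Σ_{x,y} P(x,y) log₂ P(x,y). Per-cell terms -P(x,y)·log₂P(x,y):
  X=0: 0.29151, 0.37500, 0.14813, 0.18894
  X=1: 0.28930, 0.41565, 0.02514, 0.08622
  X=2: 0.36381, 0.46526, 0.07657, 0.40260
Sum of the 12 terms: H(X,Y) = 3.1281 bits

Marginal of X (row sums):
  P(X=0) = 0.080 + 0.125 + 0.029 + 0.041 = 0.275
  P(X=1) = 0.079 + 0.154 + 0.003 + 0.014 = 0.250
  P(X=2) = 0.118 + 0.201 + 0.012 + 0.144 = 0.475
H(X) = -[0.275·log₂(0.275) + 0.250·log₂(0.250) + 0.475·log₂(0.475)]
  = 0.51219 + 0.50000 + 0.51015 = 1.5223 bits

H(Y|X) = H(X,Y) - H(X) = 3.1281 - 1.5223 = 1.6058 bits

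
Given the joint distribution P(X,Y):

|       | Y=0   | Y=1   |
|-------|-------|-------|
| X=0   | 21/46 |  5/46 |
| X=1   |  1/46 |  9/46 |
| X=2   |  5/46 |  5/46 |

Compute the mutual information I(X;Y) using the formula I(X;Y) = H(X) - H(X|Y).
0.2595 bits

I(X;Y) = H(X) - H(X|Y)

Marginal of X (row sums):
  P(X=0) = 21/46 + 5/46 = 13/23
  P(X=1) = 1/46 + 9/46 = 5/23
  P(X=2) = 5/46 + 5/46 = 5/23
H(X) = -[(13/23)·log₂(13/23) + (5/23)·log₂(5/23) + (5/23)·log₂(5/23)]
  = 0.46524 + 0.47862 + 0.47862 = 1.42248 bits

Marginal of Y (column sums):
  P(Y=0) = 21/46 + 1/46 + 5/46 = 27/46
  P(Y=1) = 5/46 + 9/46 + 5/46 = 19/46
H(X|Y) = Σ_y P(y)·H(X|Y=y):
  Y=0: P(Y=0) = 27/46, P(X|Y=0) = (7/9, 1/27, 5/27) → H(X|Y=0) = 0.90865
  Y=1: P(Y=1) = 19/46, P(X|Y=1) = (5/19, 9/19, 5/19) → H(X|Y=1) = 1.52432
H(X|Y) = (27/46)·0.90865 + (19/46)·1.52432 = 1.16295 bits

I(X;Y) = H(X) - H(X|Y) = 1.42248 - 1.16295 = 0.2595 bits

Cross-check via I(X;Y) = H(X) + H(Y) - H(X,Y): computing H(Y) from the column sums and H(X,Y) from the 6 cells in the same way gives H(Y) = 0.97807 bits and H(X,Y) = 2.14102 bits, so
I(X;Y) = 1.42248 + 0.97807 - 2.14102 = 0.2595 bits ✓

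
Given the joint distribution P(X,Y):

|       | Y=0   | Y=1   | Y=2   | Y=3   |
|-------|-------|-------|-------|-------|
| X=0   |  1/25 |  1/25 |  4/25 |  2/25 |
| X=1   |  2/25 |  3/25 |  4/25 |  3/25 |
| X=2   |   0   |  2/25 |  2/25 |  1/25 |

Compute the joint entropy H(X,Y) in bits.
3.3035 bits

H(X,Y) = -Σ_{x,y} P(x,y) log₂ P(x,y). Per-cell terms -P(x,y)·log₂P(x,y):
  X=0: 0.18575, 0.18575, 0.42302, 0.29151
  X=1: 0.29151, 0.36707, 0.42302, 0.36707
  X=2: 0.00000, 0.29151, 0.29151, 0.18575
  (cells with P = 0 contribute 0)
Sum of the 12 terms: H(X,Y) = 3.3035 bits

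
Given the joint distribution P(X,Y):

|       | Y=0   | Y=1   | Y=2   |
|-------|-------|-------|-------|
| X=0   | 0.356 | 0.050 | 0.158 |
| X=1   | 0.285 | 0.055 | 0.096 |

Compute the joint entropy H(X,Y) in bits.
2.2380 bits

H(X,Y) = -Σ_{x,y} P(x,y) log₂ P(x,y). Per-cell terms -P(x,y)·log₂P(x,y):
  X=0: 0.5305, 0.2161, 0.4206
  X=1: 0.5161, 0.2301, 0.3246
Sum of the 6 terms: H(X,Y) = 2.2380 bits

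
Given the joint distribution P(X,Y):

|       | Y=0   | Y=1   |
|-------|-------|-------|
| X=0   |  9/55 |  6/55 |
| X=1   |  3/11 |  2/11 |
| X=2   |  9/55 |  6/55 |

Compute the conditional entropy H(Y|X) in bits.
0.9710 bits

H(Y|X) = H(X,Y) - H(X)

H(X,Y) = -Σ_{x,y} P(x,y) log₂ P(x,y). Per-cell terms -P(x,y)·log₂P(x,y):
  X=0: 0.42732568, 0.34869788
  X=1: 0.51121885, 0.44716939
  X=2: 0.42732568, 0.34869788
Sum of the 6 terms: H(X,Y) = 2.5104354 bits

Marginal of X (row sums):
  P(X=0) = 9/55 + 6/55 = 3/11
  P(X=1) = 3/11 + 2/11 = 5/11
  P(X=2) = 9/55 + 6/55 = 3/11
H(X) = -[(3/11)·log₂(3/11) + (5/11)·log₂(5/11) + (3/11)·log₂(3/11)]
  = 0.51121885 + 0.51704706 + 0.51121885 = 1.5394848 bits

H(Y|X) = H(X,Y) - H(X) = 2.5104354 - 1.5394848 = 0.9710 bits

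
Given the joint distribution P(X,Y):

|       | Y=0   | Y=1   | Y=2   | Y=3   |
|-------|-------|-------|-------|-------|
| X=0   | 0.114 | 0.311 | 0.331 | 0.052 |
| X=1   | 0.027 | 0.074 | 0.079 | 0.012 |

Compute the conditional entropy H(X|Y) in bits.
0.7056 bits

H(X|Y) = H(X,Y) - H(Y)

H(X,Y) = -Σ_{x,y} P(x,y) log₂ P(x,y). Per-cell terms -P(x,y)·log₂P(x,y):
  X=0: 0.3571, 0.5240, 0.5280, 0.2218
  X=1: 0.1407, 0.2780, 0.2893, 0.0766
Sum of the 8 terms: H(X,Y) = 2.4155 bits

Marginal of Y (column sums):
  P(Y=0) = 0.114 + 0.027 = 0.141
  P(Y=1) = 0.311 + 0.074 = 0.385
  P(Y=2) = 0.331 + 0.079 = 0.410
  P(Y=3) = 0.052 + 0.012 = 0.064
H(Y) = -[0.141·log₂(0.141) + 0.385·log₂(0.385) + 0.410·log₂(0.410) + 0.064·log₂(0.064)]
  = 0.3985 + 0.5302 + 0.5274 + 0.2538 = 1.7099 bits

H(X|Y) = H(X,Y) - H(Y) = 2.4155 - 1.7099 = 0.7056 bits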